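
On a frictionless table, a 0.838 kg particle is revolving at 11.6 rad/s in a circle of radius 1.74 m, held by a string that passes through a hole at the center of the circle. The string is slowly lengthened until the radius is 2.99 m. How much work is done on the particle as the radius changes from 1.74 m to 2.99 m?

No torque about the axis ⇒ m r₁² ω₁ = m r₂² ω₂.
ω₂ = ω₁ (r₁/r₂)² = (11.6)(1.74/2.99)² = 3.928 rad/s.
W = ΔKE = ½m(v₂² − v₁²) = -112.9 J.

W ≈ -113 J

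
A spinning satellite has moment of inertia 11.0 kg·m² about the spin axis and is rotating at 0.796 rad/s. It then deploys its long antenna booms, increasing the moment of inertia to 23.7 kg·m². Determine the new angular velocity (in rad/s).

Angular momentum about the spin axis is conserved since the torque about it is zero.
ω₂ = I₁ω₁ / I₂ = (11.00)(0.796 rad/s) / (23.70) = 0.3695 rad/s.

ω₂ ≈ 0.369 rad/s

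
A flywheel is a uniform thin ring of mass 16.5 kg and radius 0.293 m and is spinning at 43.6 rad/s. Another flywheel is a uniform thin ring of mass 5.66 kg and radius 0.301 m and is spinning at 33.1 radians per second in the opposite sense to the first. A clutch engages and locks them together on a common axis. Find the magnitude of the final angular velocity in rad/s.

|ω_f| ≈ 23.2 rad/s

The coupling torques are internal; angular momentum about the shared axis is conserved.
Moments of inertia: I_A = (16.5)(0.293)² = 1.417 kg·m²; I_B = (5.66)(0.301)² = 0.5128 kg·m².
Taking A's sense as positive: L = (1.417)(43.6) − (0.5128)(33.1) = 44.79 kg·m²·rad/s.
Combined I = 1.417 + 0.5128 = 1.929 kg·m².
ω_f = L / I = 44.79 / 1.929 = 23.21 rad/s.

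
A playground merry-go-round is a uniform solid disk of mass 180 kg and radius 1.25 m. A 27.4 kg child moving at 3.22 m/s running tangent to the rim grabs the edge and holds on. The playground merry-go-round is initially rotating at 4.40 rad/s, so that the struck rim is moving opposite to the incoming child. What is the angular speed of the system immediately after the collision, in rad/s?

The axle reaction passes through the axle and exerts no torque about it; angular momentum about the axle is conserved through the impact.
I_p = ½(180)(1.25)² = 140.6 kg·m². Taking the sense of the child's angular momentum as positive, L_{child} = m v R = (27.4)(3.22)(1.25) = 110.3 kg·m²/s.
L_i = −I_p ω_p + m v R = −(140.6)(4.40) + 110.3 = -508.5 kg·m²/s.
After sticking, I_f = I_p + m R² = 140.6 + (27.4)(1.25)² = 183.4 kg·m².
ω_f = L_i / I_f = -508.5 / 183.4 = -2.772 rad/s.

|ω_f| ≈ 2.77 rad/s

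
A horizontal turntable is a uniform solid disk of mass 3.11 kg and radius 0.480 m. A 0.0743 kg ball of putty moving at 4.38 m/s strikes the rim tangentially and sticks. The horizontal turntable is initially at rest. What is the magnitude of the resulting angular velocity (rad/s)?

|ω_f| ≈ 0.416 rad/s

The axle reaction passes through the axle and exerts no torque about it; angular momentum about the axle is conserved through the impact.
I_p = ½(3.11)(0.480)² = 0.3583 kg·m². Taking the sense of the ball of putty's angular momentum as positive, L_{ball} = m v R = (0.0743)(4.38)(0.480) = 0.1562 kg·m²/s.
L_i = 0 + 0.1562 = 0.1562 kg·m²/s.
After sticking, I_f = I_p + m R² = 0.3583 + (0.0743)(0.480)² = 0.3754 kg·m².
ω_f = L_i / I_f = 0.1562 / 0.3754 = 0.4161 rad/s.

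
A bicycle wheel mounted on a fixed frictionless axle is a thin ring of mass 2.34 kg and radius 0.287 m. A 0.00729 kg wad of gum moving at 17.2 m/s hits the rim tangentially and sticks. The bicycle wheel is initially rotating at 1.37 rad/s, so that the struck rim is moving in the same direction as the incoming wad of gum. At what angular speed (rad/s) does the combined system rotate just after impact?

About the axle the impulsive forces during the collision are internal, so angular momentum about that axis is conserved.
I_p = (2.34)(0.287)² = 0.1927 kg·m². Taking the sense of the wad of gum's angular momentum as positive, L_{wad} = m v R = (0.00729)(17.2)(0.287) = 0.03599 kg·m²/s.
L_i = +I_p ω_p + m v R = +(0.1927)(1.37) + 0.03599 = 0.3000 kg·m²/s.
After sticking, I_f = I_p + m R² = 0.1927 + (0.00729)(0.287)² = 0.1933 kg·m².
ω_f = L_i / I_f = 0.3000 / 0.1933 = 1.552 rad/s.

|ω_f| ≈ 1.55 rad/s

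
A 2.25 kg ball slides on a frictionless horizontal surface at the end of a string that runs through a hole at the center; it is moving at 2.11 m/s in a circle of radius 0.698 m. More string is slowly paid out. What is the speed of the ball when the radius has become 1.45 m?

v₂ ≈ 1.02 m/s

Central (radial) force ⇒ zero torque about the center ⇒ m v r is constant.
v₂ = v₁ r₁ / r₂ = (2.11)(0.698) / (1.45) = 1.016 m/s.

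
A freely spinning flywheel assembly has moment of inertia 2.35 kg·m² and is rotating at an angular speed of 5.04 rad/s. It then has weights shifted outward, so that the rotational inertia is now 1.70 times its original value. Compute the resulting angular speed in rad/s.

ω₂ ≈ 2.96 rad/s

With no external torque about the axis, L is conserved: I₁ω₁ = I₂ω₂.
I₂ = 1.70 × 2.35 = 3.995 kg·m².
ω₂ = I₁ω₁ / I₂ = (2.350)(5.04 rad/s) / (3.995) = 2.965 rad/s.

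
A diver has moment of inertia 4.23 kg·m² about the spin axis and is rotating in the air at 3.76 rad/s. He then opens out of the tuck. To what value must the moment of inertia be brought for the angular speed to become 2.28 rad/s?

With no external torque about the axis, L is conserved: I₁ω₁ = I₂ω₂.
I₂ = I₁ω₁ / ω₂ = (4.23)(3.76) / (2.28) = 6.976 kg·m².

I₂ ≈ 6.98 kg·m²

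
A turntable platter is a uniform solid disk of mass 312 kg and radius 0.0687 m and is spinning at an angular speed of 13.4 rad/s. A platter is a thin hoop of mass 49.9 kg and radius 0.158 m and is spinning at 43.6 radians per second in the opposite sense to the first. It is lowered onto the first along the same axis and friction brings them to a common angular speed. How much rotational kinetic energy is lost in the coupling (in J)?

No external torque acts about the common axis, so total angular momentum is conserved.
Moments of inertia: I_A = ½(312)(0.0687)² = 0.7363 kg·m²; I_B = (49.9)(0.158)² = 1.246 kg·m².
Taking A's sense as positive: L = (0.7363)(13.4) − (1.246)(43.6) = -44.45 kg·m²·rad/s.
Combined I = 0.7363 + 1.246 = 1.982 kg·m².
ω_f = L / I = -44.45 / 1.982 = -22.43 rad/s.
KE_i = ½ΣIω² = 1250 J; KE_f = ½(1.982)(22.43)² = 498.4 J.

ΔKE lost ≈ 752 J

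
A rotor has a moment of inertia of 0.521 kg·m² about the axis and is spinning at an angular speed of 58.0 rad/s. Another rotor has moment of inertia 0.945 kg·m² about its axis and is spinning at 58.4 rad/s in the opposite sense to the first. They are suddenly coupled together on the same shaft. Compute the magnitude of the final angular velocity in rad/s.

|ω_f| ≈ 17.0 rad/s

No external torque acts about the common axis, so total angular momentum is conserved.
Taking A's sense as positive: L = (0.5210)(58.0) − (0.9450)(58.4) = -24.97 kg·m²·rad/s.
Combined I = 0.5210 + 0.9450 = 1.466 kg·m².
ω_f = L / I = -24.97 / 1.466 = -17.03 rad/s.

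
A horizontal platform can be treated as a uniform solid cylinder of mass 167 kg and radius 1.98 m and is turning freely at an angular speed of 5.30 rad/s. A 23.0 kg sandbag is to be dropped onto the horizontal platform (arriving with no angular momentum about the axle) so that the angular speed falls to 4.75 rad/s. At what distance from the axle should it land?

The added mass arrives with no angular momentum about the axle, and any external torque about the axle is negligible, so the system's angular momentum is conserved.
I_p = ½(167)(1.98)² = 327.4 kg·m².
I_p ω_i = (I_p + m r²) ω_f ⇒ m r² = I_p(ω_i/ω_f − 1) = 327.4(5.30/4.75 − 1) = 37.90 kg·m².
r = √(37.90/23.0) = 1.284 m.

r ≈ 1.28 m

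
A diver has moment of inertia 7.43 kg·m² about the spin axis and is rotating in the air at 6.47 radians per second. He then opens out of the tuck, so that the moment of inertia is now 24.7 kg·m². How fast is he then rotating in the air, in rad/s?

With no external torque about the axis, L is conserved: I₁ω₁ = I₂ω₂.
ω₂ = I₁ω₁ / I₂ = (7.430)(6.47 rad/s) / (24.70) = 1.946 rad/s.

ω₂ ≈ 1.95 rad/s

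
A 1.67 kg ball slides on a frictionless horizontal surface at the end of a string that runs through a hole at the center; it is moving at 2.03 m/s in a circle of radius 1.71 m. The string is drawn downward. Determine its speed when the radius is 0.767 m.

v₂ ≈ 4.53 m/s

Central (radial) force ⇒ zero torque about the center ⇒ m v r is constant.
v₂ = v₁ r₁ / r₂ = (2.03)(1.71) / (0.767) = 4.526 m/s.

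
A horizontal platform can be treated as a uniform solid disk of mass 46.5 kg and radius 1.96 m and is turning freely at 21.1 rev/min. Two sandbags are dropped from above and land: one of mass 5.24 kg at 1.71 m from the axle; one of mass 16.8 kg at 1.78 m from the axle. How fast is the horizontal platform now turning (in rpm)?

The added mass arrives with no angular momentum about the axle, and any external torque about the axle is negligible, so the system's angular momentum is conserved.
I_p = ½(46.5)(1.96)² = 89.32 kg·m².
Added inertia Σmr² = (5.24)(1.71)² + (16.8)(1.78)² = 68.55 kg·m²; I_f = 89.32 + 68.55 = 157.9 kg·m².
ω_f = I_p ω_i / I_f = (89.32)(21.1) / 157.9 = 11.94 rpm.

ω_f ≈ 11.9 rpm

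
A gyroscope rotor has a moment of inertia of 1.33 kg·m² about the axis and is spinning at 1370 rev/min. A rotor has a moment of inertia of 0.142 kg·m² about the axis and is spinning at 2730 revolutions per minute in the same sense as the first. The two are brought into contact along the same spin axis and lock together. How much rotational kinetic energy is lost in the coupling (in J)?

The coupling torques are internal; angular momentum about the shared axis is conserved.
Taking A's sense as positive: L = (1.330)(1370) + (0.1420)(2730) = 2210 kg·m²·rpm.
Combined I = 1.330 + 0.1420 = 1.472 kg·m².
ω_f = L / I = 2210 / 1.472 = 1501 rpm.
KE_i = ½ΣIω² = 19490 J; KE_f = ½(1.472)(157.2)² = 18190 J.

ΔKE lost ≈ 1300 J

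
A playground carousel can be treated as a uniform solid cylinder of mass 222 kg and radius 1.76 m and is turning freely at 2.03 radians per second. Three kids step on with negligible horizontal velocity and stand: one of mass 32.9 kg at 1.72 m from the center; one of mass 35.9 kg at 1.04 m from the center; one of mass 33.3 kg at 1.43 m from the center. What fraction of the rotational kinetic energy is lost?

The added mass arrives with no angular momentum about the center, and any external torque about the center is negligible, so the system's angular momentum is conserved.
I_p = ½(222)(1.76)² = 343.8 kg·m².
Added inertia Σmr² = (32.9)(1.72)² + (35.9)(1.04)² + (33.3)(1.43)² = 204.3 kg·m²; I_f = 343.8 + 204.3 = 548.1 kg·m².
ω_f = I_p ω_i / I_f = (343.8)(2.03) / 548.1 = 1.273 rad/s.
KE_i = ½(343.8)(2.030 rad/s)² = 708.5 J; KE_f = ½(548.1)(1.273)² = 444.4 J.
Fraction lost = 0.3727.

fraction ≈ 0.373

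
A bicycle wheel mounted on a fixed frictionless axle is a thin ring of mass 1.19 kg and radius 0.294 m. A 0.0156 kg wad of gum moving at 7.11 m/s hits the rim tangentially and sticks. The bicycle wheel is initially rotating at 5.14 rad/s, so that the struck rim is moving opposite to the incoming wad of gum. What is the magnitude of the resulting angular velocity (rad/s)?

About the axle the impulsive forces during the collision are internal, so angular momentum about that axis is conserved.
I_p = (1.19)(0.294)² = 0.1029 kg·m². Taking the sense of the wad of gum's angular momentum as positive, L_{wad} = m v R = (0.0156)(7.11)(0.294) = 0.03261 kg·m²/s.
L_i = −I_p ω_p + m v R = −(0.1029)(5.14) + 0.03261 = -0.4961 kg·m²/s.
After sticking, I_f = I_p + m R² = 0.1029 + (0.0156)(0.294)² = 0.1042 kg·m².
ω_f = L_i / I_f = -0.4961 / 0.1042 = -4.761 rad/s.

|ω_f| ≈ 4.76 rad/s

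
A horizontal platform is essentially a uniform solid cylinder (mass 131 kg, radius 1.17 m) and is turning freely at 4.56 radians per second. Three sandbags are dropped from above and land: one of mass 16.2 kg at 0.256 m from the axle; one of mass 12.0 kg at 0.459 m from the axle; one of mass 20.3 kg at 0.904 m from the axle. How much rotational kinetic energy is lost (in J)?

No external torque acts about the axle; L_before = L_after.
I_p = ½(131)(1.17)² = 89.66 kg·m².
Added inertia Σmr² = (16.2)(0.256)² + (12.0)(0.459)² + (20.3)(0.904)² = 20.18 kg·m²; I_f = 89.66 + 20.18 = 109.8 kg·m².
ω_f = I_p ω_i / I_f = (89.66)(4.56) / 109.8 = 3.722 rad/s.
KE_i = ½(89.66)(4.560 rad/s)² = 932.2 J; KE_f = ½(109.8)(3.722)² = 761.0 J.

energy lost ≈ 171 J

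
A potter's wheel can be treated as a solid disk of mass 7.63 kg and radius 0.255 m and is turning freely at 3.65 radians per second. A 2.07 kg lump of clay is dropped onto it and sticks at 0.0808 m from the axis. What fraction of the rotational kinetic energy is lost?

fraction ≈ 0.0517

No external torque acts about the axis; L_before = L_after.
I_p = ½(7.63)(0.255)² = 0.2481 kg·m².
Added inertia Σmr² = (2.07)(0.0808)² = 0.01351 kg·m²; I_f = 0.2481 + 0.01351 = 0.2616 kg·m².
ω_f = I_p ω_i / I_f = (0.2481)(3.65) / 0.2616 = 3.461 rad/s.
KE_i = ½(0.2481)(3.650 rad/s)² = 1.652 J; KE_f = ½(0.2616)(3.461)² = 1.567 J.
Fraction lost = 0.05166.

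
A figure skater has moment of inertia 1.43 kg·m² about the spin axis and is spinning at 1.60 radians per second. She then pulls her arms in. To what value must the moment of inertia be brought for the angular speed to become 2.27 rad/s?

I₂ ≈ 1.01 kg·m²

Angular momentum about the spin axis is conserved since the torque about it is zero.
I₂ = I₁ω₁ / ω₂ = (1.43)(1.60) / (2.27) = 1.008 kg·m².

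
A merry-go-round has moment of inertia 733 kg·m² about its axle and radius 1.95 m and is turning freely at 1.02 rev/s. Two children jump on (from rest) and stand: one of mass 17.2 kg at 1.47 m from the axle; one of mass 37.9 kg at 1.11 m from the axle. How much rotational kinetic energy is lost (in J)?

The added mass arrives with no angular momentum about the axle, and any external torque about the axle is negligible, so the system's angular momentum is conserved.
Added inertia Σmr² = (17.2)(1.47)² + (37.9)(1.11)² = 83.86 kg·m²; I_f = 733.0 + 83.86 = 816.9 kg·m².
ω_f = I_p ω_i / I_f = (733.0)(1.02) / 816.9 = 0.9153 rev/s.
KE_i = ½(733.0)(6.409 rad/s)² = 15050 J; KE_f = ½(816.9)(5.751)² = 13510 J.

energy lost ≈ 1550 J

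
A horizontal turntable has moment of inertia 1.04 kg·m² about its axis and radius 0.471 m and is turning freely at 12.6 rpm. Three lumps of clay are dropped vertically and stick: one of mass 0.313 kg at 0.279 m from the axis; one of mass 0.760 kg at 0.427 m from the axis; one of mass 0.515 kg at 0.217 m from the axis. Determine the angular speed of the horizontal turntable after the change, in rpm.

ω_f ≈ 10.7 rpm

The added mass arrives with no angular momentum about the axis, and any external torque about the axis is negligible, so the system's angular momentum is conserved.
Added inertia Σmr² = (0.313)(0.279)² + (0.760)(0.427)² + (0.515)(0.217)² = 0.1872 kg·m²; I_f = 1.040 + 0.1872 = 1.227 kg·m².
ω_f = I_p ω_i / I_f = (1.040)(12.6) / 1.227 = 10.68 rpm.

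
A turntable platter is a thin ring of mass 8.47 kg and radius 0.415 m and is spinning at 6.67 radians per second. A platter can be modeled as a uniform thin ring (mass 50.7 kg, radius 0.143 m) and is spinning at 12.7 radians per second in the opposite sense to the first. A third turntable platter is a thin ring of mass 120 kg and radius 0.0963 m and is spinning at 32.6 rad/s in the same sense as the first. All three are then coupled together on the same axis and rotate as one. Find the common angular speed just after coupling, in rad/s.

|ω_f| ≈ 9.10 rad/s

No external torque acts about the common axis, so total angular momentum is conserved.
Moments of inertia: I_A = (8.47)(0.415)² = 1.459 kg·m²; I_B = (50.7)(0.143)² = 1.037 kg·m²; I_C = (120)(0.0963)² = 1.113 kg·m².
Taking A's sense as positive: L = (1.459)(6.67) − (1.037)(12.7) + (1.113)(32.6) = 32.84 kg·m²·rad/s.
Combined I = 1.459 + 1.037 + 1.113 = 3.608 kg·m².
ω_f = L / I = 32.84 / 3.608 = 9.102 rad/s.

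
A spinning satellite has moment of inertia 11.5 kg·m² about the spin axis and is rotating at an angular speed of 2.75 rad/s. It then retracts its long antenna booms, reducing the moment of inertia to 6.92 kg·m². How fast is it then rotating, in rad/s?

ω₂ ≈ 4.57 rad/s

No external torque acts about the spin axis, so angular momentum is conserved.
ω₂ = I₁ω₁ / I₂ = (11.50)(2.75 rad/s) / (6.920) = 4.570 rad/s.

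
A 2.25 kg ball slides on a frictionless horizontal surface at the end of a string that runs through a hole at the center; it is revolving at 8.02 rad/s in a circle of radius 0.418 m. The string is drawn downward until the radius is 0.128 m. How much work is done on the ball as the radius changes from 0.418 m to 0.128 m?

W ≈ 122 J

No torque about the axis ⇒ m r₁² ω₁ = m r₂² ω₂.
ω₂ = ω₁ (r₁/r₂)² = (8.02)(0.418/0.128)² = 85.53 rad/s.
W = ΔKE = ½m(v₂² − v₁²) = 122.2 J.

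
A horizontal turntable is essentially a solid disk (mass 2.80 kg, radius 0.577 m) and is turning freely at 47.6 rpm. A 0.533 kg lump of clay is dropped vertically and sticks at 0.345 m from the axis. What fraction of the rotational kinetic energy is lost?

fraction ≈ 0.120

The added mass arrives with no angular momentum about the axis, and any external torque about the axis is negligible, so the system's angular momentum is conserved.
I_p = ½(2.80)(0.577)² = 0.4661 kg·m².
Added inertia Σmr² = (0.533)(0.345)² = 0.06344 kg·m²; I_f = 0.4661 + 0.06344 = 0.5295 kg·m².
ω_f = I_p ω_i / I_f = (0.4661)(47.6) / 0.5295 = 41.90 rpm.
KE_i = ½(0.4661)(4.985 rad/s)² = 5.791 J; KE_f = ½(0.5295)(4.387)² = 5.097 J.
Fraction lost = 0.1198.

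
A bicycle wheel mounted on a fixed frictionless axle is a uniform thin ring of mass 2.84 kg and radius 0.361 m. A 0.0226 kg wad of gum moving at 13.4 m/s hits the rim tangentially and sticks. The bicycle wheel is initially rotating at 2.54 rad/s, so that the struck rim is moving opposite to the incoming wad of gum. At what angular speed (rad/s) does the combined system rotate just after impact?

|ω_f| ≈ 2.23 rad/s

About the axle the impulsive forces during the collision are internal, so angular momentum about that axis is conserved.
I_p = (2.84)(0.361)² = 0.3701 kg·m². Taking the sense of the wad of gum's angular momentum as positive, L_{wad} = m v R = (0.0226)(13.4)(0.361) = 0.1093 kg·m²/s.
L_i = −I_p ω_p + m v R = −(0.3701)(2.54) + 0.1093 = -0.8308 kg·m²/s.
After sticking, I_f = I_p + m R² = 0.3701 + (0.0226)(0.361)² = 0.3731 kg·m².
ω_f = L_i / I_f = -0.8308 / 0.3731 = -2.227 rad/s.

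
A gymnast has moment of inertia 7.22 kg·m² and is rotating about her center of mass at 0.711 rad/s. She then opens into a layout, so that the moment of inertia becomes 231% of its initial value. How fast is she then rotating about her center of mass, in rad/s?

Angular momentum about the spin axis is conserved since the torque about it is zero.
I₂ = 2.31 × 7.22 = 16.68 kg·m².
ω₂ = I₁ω₁ / I₂ = (7.220)(0.711 rad/s) / (16.68) = 0.3078 rad/s.

ω₂ ≈ 0.308 rad/s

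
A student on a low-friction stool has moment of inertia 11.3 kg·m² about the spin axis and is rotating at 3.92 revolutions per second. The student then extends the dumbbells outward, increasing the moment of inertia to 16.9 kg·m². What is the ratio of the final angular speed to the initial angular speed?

ω₂/ω₁ ≈ 0.669

Angular momentum about the spin axis is conserved since the torque about it is zero.
ω₂/ω₁ = I₁/I₂ = 11.30 / 16.90 = 0.6686.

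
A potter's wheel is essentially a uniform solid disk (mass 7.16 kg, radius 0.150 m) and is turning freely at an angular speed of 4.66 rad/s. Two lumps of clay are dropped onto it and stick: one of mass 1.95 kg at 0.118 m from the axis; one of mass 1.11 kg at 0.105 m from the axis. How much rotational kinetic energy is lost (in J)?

No external torque acts about the axis; L_before = L_after.
I_p = ½(7.16)(0.150)² = 0.08055 kg·m².
Added inertia Σmr² = (1.95)(0.118)² + (1.11)(0.105)² = 0.03939 kg·m²; I_f = 0.08055 + 0.03939 = 0.1199 kg·m².
ω_f = I_p ω_i / I_f = (0.08055)(4.66) / 0.1199 = 3.130 rad/s.
KE_i = ½(0.08055)(4.660 rad/s)² = 0.8746 J; KE_f = ½(0.1199)(3.130)² = 0.5874 J.

energy lost ≈ 0.287 J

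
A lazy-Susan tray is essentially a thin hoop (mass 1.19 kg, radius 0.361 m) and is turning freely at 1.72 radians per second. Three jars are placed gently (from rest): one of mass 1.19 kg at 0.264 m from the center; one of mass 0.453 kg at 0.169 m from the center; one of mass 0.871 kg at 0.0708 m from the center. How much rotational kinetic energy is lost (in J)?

No external torque acts about the center; L_before = L_after.
I_p = (1.19)(0.361)² = 0.1551 kg·m².
Added inertia Σmr² = (1.19)(0.264)² + (0.453)(0.169)² + (0.871)(0.0708)² = 0.1002 kg·m²; I_f = 0.1551 + 0.1002 = 0.2553 kg·m².
ω_f = I_p ω_i / I_f = (0.1551)(1.72) / 0.2553 = 1.045 rad/s.
KE_i = ½(0.1551)(1.720 rad/s)² = 0.2294 J; KE_f = ½(0.2553)(1.045)² = 0.1393 J.

energy lost ≈ 0.0901 J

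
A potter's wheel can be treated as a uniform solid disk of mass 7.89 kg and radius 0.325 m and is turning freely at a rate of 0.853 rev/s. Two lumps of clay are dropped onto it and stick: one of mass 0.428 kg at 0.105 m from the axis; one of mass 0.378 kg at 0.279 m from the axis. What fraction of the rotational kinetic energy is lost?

No external torque acts about the axis; L_before = L_after.
I_p = ½(7.89)(0.325)² = 0.4167 kg·m².
Added inertia Σmr² = (0.428)(0.105)² + (0.378)(0.279)² = 0.03414 kg·m²; I_f = 0.4167 + 0.03414 = 0.4508 kg·m².
ω_f = I_p ω_i / I_f = (0.4167)(0.853) / 0.4508 = 0.7884 rev/s.
KE_i = ½(0.4167)(5.360 rad/s)² = 5.985 J; KE_f = ½(0.4508)(4.954)² = 5.531 J.
Fraction lost = 0.07573.

fraction ≈ 0.0757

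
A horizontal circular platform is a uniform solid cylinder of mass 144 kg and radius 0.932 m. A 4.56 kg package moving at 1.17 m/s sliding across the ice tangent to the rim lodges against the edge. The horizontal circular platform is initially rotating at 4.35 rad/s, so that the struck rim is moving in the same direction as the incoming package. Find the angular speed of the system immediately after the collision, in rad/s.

|ω_f| ≈ 4.17 rad/s

The axle reaction passes through the central axle and exerts no torque about it; angular momentum about the central axle is conserved through the impact.
I_p = ½(144)(0.932)² = 62.54 kg·m². Taking the sense of the package's angular momentum as positive, L_{package} = m v R = (4.56)(1.17)(0.932) = 4.972 kg·m²/s.
L_i = +I_p ω_p + m v R = +(62.54)(4.35) + 4.972 = 277.0 kg·m²/s.
After sticking, I_f = I_p + m R² = 62.54 + (4.56)(0.932)² = 66.50 kg·m².
ω_f = L_i / I_f = 277.0 / 66.50 = 4.166 rad/s.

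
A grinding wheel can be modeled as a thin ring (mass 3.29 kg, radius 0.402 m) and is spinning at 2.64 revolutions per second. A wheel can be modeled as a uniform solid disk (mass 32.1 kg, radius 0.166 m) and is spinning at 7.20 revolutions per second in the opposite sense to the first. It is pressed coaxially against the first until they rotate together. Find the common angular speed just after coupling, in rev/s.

|ω_f| ≈ 1.83 rev/s

The coupling torques are internal; angular momentum about the shared axis is conserved.
Moments of inertia: I_A = (3.29)(0.402)² = 0.5317 kg·m²; I_B = ½(32.1)(0.166)² = 0.4423 kg·m².
Taking A's sense as positive: L = (0.5317)(2.64) − (0.4423)(7.20) = -1.781 kg·m²·rev/s.
Combined I = 0.5317 + 0.4423 = 0.9740 kg·m².
ω_f = L / I = -1.781 / 0.9740 = -1.828 rev/s.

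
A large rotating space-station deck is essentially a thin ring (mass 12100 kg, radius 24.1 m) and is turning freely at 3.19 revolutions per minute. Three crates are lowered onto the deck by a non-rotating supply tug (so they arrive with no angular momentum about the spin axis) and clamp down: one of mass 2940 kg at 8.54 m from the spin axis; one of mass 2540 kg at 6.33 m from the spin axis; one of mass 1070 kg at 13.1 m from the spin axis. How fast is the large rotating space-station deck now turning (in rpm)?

No external torque acts about the spin axis; L_before = L_after.
I_p = (12100)(24.1)² = 7.028e+06 kg·m².
Added inertia Σmr² = (2940)(8.54)² + (2540)(6.33)² + (1070)(13.1)² = 4.998e+05 kg·m²; I_f = 7.028e+06 + 4.998e+05 = 7.528e+06 kg·m².
ω_f = I_p ω_i / I_f = (7.028e+06)(3.19) / 7.528e+06 = 2.978 rpm.

ω_f ≈ 2.98 rpm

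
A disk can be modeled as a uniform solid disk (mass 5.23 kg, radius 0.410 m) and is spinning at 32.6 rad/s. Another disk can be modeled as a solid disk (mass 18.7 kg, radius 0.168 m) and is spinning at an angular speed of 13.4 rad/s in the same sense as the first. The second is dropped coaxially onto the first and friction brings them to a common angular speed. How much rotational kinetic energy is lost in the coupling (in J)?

ΔKE lost ≈ 30.4 J

No external torque acts about the common axis, so total angular momentum is conserved.
Moments of inertia: I_A = ½(5.23)(0.410)² = 0.4396 kg·m²; I_B = ½(18.7)(0.168)² = 0.2639 kg·m².
Taking A's sense as positive: L = (0.4396)(32.6) + (0.2639)(13.4) = 17.87 kg·m²·rad/s.
Combined I = 0.4396 + 0.2639 = 0.7035 kg·m².
ω_f = L / I = 17.87 / 0.7035 = 25.40 rad/s.
KE_i = ½ΣIω² = 257.3 J; KE_f = ½(0.7035)(25.40)² = 226.9 J.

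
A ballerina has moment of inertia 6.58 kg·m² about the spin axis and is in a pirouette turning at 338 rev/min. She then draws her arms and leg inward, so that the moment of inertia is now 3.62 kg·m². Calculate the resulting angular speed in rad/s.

ω₂ ≈ 64.3 rad/s

With no external torque about the axis, L is conserved: I₁ω₁ = I₂ω₂.
ω₂ = I₁ω₁ / I₂ = (6.580)(338 rpm) / (3.620) = 614.4 rpm = 64.34 rad/s.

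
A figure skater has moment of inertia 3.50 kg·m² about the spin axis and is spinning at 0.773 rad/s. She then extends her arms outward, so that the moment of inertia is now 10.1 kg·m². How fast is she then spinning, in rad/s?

ω₂ ≈ 0.268 rad/s

With no external torque about the axis, L is conserved: I₁ω₁ = I₂ω₂.
ω₂ = I₁ω₁ / I₂ = (3.500)(0.773 rad/s) / (10.10) = 0.2679 rad/s.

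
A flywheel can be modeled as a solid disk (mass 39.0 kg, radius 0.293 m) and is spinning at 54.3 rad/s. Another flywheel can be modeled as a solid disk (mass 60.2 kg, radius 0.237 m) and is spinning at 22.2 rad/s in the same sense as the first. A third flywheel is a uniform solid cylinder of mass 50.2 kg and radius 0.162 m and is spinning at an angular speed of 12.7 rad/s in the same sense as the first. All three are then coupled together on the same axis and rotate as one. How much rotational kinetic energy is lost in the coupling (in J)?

No external torque acts about the common axis, so total angular momentum is conserved.
Moments of inertia: I_A = ½(39.0)(0.293)² = 1.674 kg·m²; I_B = ½(60.2)(0.237)² = 1.691 kg·m²; I_C = ½(50.2)(0.162)² = 0.6587 kg·m².
Taking A's sense as positive: L = (1.674)(54.3) + (1.691)(22.2) + (0.6587)(12.7) = 136.8 kg·m²·rad/s.
Combined I = 1.674 + 1.691 + 0.6587 = 4.023 kg·m².
ω_f = L / I = 136.8 / 4.023 = 34.00 rad/s.
KE_i = ½ΣIω² = 2938 J; KE_f = ½(4.023)(34.00)² = 2326 J.

ΔKE lost ≈ 612 J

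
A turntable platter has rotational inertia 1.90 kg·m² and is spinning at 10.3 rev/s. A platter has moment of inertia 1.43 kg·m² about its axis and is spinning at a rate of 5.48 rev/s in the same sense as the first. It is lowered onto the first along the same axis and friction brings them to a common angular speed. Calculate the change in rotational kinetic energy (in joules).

No external torque acts about the common axis, so total angular momentum is conserved.
Taking A's sense as positive: L = (1.900)(10.3) + (1.430)(5.48) = 27.41 kg·m²·rev/s.
Combined I = 1.900 + 1.430 = 3.330 kg·m².
ω_f = L / I = 27.41 / 3.330 = 8.230 rev/s.
KE_i = ½ΣIω² = 4827 J; KE_f = ½(3.330)(51.71)² = 4452 J.

ΔKE ≈ -374 J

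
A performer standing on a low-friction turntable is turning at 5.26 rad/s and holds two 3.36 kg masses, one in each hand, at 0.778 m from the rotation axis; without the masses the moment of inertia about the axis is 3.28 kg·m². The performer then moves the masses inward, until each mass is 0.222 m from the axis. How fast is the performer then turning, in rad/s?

Angular momentum about the spin axis is conserved since the torque about it is zero.
I₁ = 3.28 + 2(3.36)(0.778)² = 7.348 kg·m²; I₂ = 3.28 + 2(3.36)(0.222)² = 3.611 kg·m².
ω₂ = I₁ω₁ / I₂ = (7.348)(5.26 rad/s) / (3.611) = 10.70 rad/s.

ω₂ ≈ 10.7 rad/s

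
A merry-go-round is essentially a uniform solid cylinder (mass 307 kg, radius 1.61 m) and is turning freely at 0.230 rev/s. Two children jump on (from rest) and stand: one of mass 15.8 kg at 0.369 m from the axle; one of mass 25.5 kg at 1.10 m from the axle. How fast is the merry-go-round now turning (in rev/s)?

ω_f ≈ 0.212 rev/s

The added mass arrives with no angular momentum about the axle, and any external torque about the axle is negligible, so the system's angular momentum is conserved.
I_p = ½(307)(1.61)² = 397.9 kg·m².
Added inertia Σmr² = (15.8)(0.369)² + (25.5)(1.10)² = 33.01 kg·m²; I_f = 397.9 + 33.01 = 430.9 kg·m².
ω_f = I_p ω_i / I_f = (397.9)(0.230) / 430.9 = 0.2124 rev/s.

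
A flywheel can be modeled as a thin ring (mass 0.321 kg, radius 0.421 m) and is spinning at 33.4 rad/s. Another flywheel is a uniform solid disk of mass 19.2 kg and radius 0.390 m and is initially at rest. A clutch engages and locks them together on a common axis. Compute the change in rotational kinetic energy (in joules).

ΔKE ≈ -30.5 J

No external torque acts about the common axis, so total angular momentum is conserved.
Moments of inertia: I_A = (0.321)(0.421)² = 0.05689 kg·m²; I_B = ½(19.2)(0.390)² = 1.460 kg·m².
Taking A's sense as positive: L = (0.05689)(33.4) = 1.900 kg·m²·rad/s.
Combined I = 0.05689 + 1.460 = 1.517 kg·m².
ω_f = L / I = 1.900 / 1.517 = 1.253 rad/s.
KE_i = ½ΣIω² = 31.73 J; KE_f = ½(1.517)(1.253)² = 1.190 J.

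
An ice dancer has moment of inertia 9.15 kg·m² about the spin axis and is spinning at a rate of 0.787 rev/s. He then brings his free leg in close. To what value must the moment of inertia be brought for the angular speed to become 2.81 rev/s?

No external torque acts about the spin axis, so angular momentum is conserved.
I₂ = I₁ω₁ / ω₂ = (9.15)(0.787) / (2.81) = 2.563 kg·m².

I₂ ≈ 2.56 kg·m²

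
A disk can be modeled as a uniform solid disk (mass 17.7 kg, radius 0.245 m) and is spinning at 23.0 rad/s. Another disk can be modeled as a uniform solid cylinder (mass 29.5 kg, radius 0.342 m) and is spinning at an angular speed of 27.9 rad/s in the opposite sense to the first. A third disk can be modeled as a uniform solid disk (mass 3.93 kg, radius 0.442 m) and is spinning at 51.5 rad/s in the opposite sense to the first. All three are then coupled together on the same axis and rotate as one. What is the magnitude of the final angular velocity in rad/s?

|ω_f| ≈ 21.1 rad/s

The coupling torques are internal; angular momentum about the shared axis is conserved.
Moments of inertia: I_A = ½(17.7)(0.245)² = 0.5312 kg·m²; I_B = ½(29.5)(0.342)² = 1.725 kg·m²; I_C = ½(3.93)(0.442)² = 0.3839 kg·m².
Taking A's sense as positive: L = (0.5312)(23.0) − (1.725)(27.9) − (0.3839)(51.5) = -55.69 kg·m²·rad/s.
Combined I = 0.5312 + 1.725 + 0.3839 = 2.640 kg·m².
ω_f = L / I = -55.69 / 2.640 = -21.09 rad/s.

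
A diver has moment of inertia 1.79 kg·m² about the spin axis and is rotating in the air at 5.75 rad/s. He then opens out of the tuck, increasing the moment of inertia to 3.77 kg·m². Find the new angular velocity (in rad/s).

With no external torque about the axis, L is conserved: I₁ω₁ = I₂ω₂.
ω₂ = I₁ω₁ / I₂ = (1.790)(5.75 rad/s) / (3.770) = 2.730 rad/s.

ω₂ ≈ 2.73 rad/s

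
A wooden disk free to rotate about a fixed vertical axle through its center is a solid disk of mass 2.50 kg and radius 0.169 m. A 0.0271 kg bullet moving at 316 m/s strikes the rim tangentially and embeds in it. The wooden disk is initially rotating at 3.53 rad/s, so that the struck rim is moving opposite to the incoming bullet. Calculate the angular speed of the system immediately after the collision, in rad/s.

The axle reaction passes through the axle and exerts no torque about it; angular momentum about the axle is conserved through the impact.
I_p = ½(2.50)(0.169)² = 0.03570 kg·m². Taking the sense of the bullet's angular momentum as positive, L_{bullet} = m v R = (0.0271)(316)(0.169) = 1.447 kg·m²/s.
L_i = −I_p ω_p + m v R = −(0.03570)(3.53) + 1.447 = 1.321 kg·m²/s.
After sticking, I_f = I_p + m R² = 0.03570 + (0.0271)(0.169)² = 0.03648 kg·m².
ω_f = L_i / I_f = 1.321 / 0.03648 = 36.22 rad/s.

|ω_f| ≈ 36.2 rad/s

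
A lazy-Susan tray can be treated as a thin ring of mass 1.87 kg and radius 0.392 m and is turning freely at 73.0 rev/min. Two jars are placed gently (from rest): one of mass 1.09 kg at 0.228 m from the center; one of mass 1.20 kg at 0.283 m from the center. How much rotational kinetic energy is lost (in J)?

The added mass arrives with no angular momentum about the center, and any external torque about the center is negligible, so the system's angular momentum is conserved.
I_p = (1.87)(0.392)² = 0.2874 kg·m².
Added inertia Σmr² = (1.09)(0.228)² + (1.20)(0.283)² = 0.1528 kg·m²; I_f = 0.2874 + 0.1528 = 0.4401 kg·m².
ω_f = I_p ω_i / I_f = (0.2874)(73.0) / 0.4401 = 47.66 rpm.
KE_i = ½(0.2874)(7.645 rad/s)² = 8.396 J; KE_f = ½(0.4401)(4.991)² = 5.482 J.

energy lost ≈ 2.91 J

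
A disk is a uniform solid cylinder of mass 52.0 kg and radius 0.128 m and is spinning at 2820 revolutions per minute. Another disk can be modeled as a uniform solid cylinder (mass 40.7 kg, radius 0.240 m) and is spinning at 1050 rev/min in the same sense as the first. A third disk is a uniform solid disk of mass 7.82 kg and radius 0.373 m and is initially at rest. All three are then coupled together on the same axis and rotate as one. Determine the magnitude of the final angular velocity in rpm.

No external torque acts about the common axis, so total angular momentum is conserved.
Moments of inertia: I_A = ½(52.0)(0.128)² = 0.4260 kg·m²; I_B = ½(40.7)(0.240)² = 1.172 kg·m²; I_C = ½(7.82)(0.373)² = 0.5440 kg·m².
Taking A's sense as positive: L = (0.4260)(2820) + (1.172)(1050) = 2432 kg·m²·rpm.
Combined I = 0.4260 + 1.172 + 0.5440 = 2.142 kg·m².
ω_f = L / I = 2432 / 2.142 = 1135 rpm.

|ω_f| ≈ 1140 rpm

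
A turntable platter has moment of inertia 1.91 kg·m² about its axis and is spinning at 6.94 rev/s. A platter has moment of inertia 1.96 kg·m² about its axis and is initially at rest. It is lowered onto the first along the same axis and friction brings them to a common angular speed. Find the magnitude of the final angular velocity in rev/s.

|ω_f| ≈ 3.43 rev/s

The coupling torques are internal; angular momentum about the shared axis is conserved.
Taking A's sense as positive: L = (1.910)(6.94) = 13.26 kg·m²·rev/s.
Combined I = 1.910 + 1.960 = 3.870 kg·m².
ω_f = L / I = 13.26 / 3.870 = 3.425 rev/s.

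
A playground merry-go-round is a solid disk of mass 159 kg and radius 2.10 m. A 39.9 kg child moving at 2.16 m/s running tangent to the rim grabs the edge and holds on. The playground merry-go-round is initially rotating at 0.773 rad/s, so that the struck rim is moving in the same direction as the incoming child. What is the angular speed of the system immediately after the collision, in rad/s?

The axle reaction passes through the axle and exerts no torque about it; angular momentum about the axle is conserved through the impact.
I_p = ½(159)(2.10)² = 350.6 kg·m². Taking the sense of the child's angular momentum as positive, L_{child} = m v R = (39.9)(2.16)(2.10) = 181.0 kg·m²/s.
L_i = +I_p ω_p + m v R = +(350.6)(0.773) + 181.0 = 452.0 kg·m²/s.
After sticking, I_f = I_p + m R² = 350.6 + (39.9)(2.10)² = 526.6 kg·m².
ω_f = L_i / I_f = 452.0 / 526.6 = 0.8584 rad/s.

|ω_f| ≈ 0.858 rad/s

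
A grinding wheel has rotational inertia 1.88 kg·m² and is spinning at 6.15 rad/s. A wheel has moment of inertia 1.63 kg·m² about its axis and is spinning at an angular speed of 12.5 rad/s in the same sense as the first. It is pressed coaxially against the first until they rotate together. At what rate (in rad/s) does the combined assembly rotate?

No external torque acts about the common axis, so total angular momentum is conserved.
Taking A's sense as positive: L = (1.880)(6.15) + (1.630)(12.5) = 31.94 kg·m²·rad/s.
Combined I = 1.880 + 1.630 = 3.510 kg·m².
ω_f = L / I = 31.94 / 3.510 = 9.099 rad/s.

|ω_f| ≈ 9.10 rad/s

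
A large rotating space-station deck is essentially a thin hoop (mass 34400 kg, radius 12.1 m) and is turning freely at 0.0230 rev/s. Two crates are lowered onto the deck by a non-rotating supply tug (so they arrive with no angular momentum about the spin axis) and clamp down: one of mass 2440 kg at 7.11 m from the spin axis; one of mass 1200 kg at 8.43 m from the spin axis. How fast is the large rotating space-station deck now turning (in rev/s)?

ω_f ≈ 0.0221 rev/s

The added mass arrives with no angular momentum about the spin axis, and any external torque about the spin axis is negligible, so the system's angular momentum is conserved.
I_p = (34400)(12.1)² = 5.037e+06 kg·m².
Added inertia Σmr² = (2440)(7.11)² + (1200)(8.43)² = 2.086e+05 kg·m²; I_f = 5.037e+06 + 2.086e+05 = 5.245e+06 kg·m².
ω_f = I_p ω_i / I_f = (5.037e+06)(0.0230) / 5.245e+06 = 0.02209 rev/s.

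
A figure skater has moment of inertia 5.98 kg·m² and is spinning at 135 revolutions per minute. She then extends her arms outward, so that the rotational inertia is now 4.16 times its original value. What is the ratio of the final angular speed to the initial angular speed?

ω₂/ω₁ ≈ 0.240

With no external torque about the axis, L is conserved: I₁ω₁ = I₂ω₂.
I₂ = 4.16 × 5.98 = 24.88 kg·m².
ω₂/ω₁ = I₁/I₂ = 5.980 / 24.88 = 0.2404.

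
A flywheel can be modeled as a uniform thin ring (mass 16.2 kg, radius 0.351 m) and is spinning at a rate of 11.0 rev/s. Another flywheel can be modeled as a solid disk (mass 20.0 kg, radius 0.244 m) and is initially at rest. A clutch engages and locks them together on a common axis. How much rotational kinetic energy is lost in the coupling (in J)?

ΔKE lost ≈ 1100 J

The coupling torques are internal; angular momentum about the shared axis is conserved.
Moments of inertia: I_A = (16.2)(0.351)² = 1.996 kg·m²; I_B = ½(20.0)(0.244)² = 0.5954 kg·m².
Taking A's sense as positive: L = (1.996)(11.0) = 21.95 kg·m²·rev/s.
Combined I = 1.996 + 0.5954 = 2.591 kg·m².
ω_f = L / I = 21.95 / 2.591 = 8.473 rev/s.
KE_i = ½ΣIω² = 4767 J; KE_f = ½(2.591)(53.24)² = 3672 J.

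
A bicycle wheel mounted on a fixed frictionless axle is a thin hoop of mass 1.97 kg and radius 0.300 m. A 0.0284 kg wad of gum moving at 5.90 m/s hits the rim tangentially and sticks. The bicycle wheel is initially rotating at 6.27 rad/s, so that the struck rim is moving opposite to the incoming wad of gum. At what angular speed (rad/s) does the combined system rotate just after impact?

|ω_f| ≈ 5.90 rad/s

The axle reaction passes through the axle and exerts no torque about it; angular momentum about the axle is conserved through the impact.
I_p = (1.97)(0.300)² = 0.1773 kg·m². Taking the sense of the wad of gum's angular momentum as positive, L_{wad} = m v R = (0.0284)(5.90)(0.300) = 0.05027 kg·m²/s.
L_i = −I_p ω_p + m v R = −(0.1773)(6.27) + 0.05027 = -1.061 kg·m²/s.
After sticking, I_f = I_p + m R² = 0.1773 + (0.0284)(0.300)² = 0.1799 kg·m².
ω_f = L_i / I_f = -1.061 / 0.1799 = -5.901 rad/s.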